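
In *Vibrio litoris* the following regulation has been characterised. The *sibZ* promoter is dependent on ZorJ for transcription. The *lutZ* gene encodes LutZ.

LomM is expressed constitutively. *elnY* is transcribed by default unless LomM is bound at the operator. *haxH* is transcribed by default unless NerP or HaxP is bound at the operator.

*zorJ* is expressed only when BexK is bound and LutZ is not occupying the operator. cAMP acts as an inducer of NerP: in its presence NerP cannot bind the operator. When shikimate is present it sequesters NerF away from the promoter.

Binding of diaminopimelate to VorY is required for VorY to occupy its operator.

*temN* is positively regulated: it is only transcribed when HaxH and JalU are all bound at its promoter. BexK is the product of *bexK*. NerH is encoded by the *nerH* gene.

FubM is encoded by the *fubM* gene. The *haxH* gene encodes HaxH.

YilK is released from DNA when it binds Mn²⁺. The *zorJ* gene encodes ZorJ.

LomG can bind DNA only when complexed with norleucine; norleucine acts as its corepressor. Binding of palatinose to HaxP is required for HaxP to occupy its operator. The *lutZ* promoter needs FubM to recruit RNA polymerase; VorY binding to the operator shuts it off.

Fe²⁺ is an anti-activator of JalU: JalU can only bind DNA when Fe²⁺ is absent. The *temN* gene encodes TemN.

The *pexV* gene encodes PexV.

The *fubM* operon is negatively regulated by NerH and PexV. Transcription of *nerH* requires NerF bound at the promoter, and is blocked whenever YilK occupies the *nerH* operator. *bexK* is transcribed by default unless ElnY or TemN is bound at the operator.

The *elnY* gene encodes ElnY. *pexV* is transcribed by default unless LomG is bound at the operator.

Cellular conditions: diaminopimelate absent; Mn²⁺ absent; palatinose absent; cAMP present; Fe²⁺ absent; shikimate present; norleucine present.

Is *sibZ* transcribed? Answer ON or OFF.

OFF

Shikimate is present, so NerF is inactive.
Mn²⁺ is absent, so YilK is active.
With repressor YilK bound, *nerH* is not transcribed.
So NerH is not produced.
Norleucine is present, so LomG is active.
With repressor LomG bound, *pexV* is not transcribed.
So PexV is not produced.
With no repressor bound, *fubM* is transcribed.
So FubM is produced and active.
Diaminopimelate is absent, so VorY is inactive.
No repressor is bound and FubM is active, so *lutZ* is transcribed.
So LutZ is produced and active.
LomM is produced constitutively and is active.
With repressor LomM bound, *elnY* is not transcribed.
So ElnY is not produced.
cAMP is present, so NerP is inactive.
Palatinose is absent, so HaxP is inactive.
With no repressor bound, *haxH* is transcribed.
So HaxH is produced and active.
Fe²⁺ is absent, so JalU is active.
No repressor is bound and HaxH and JalU are active, so *temN* is transcribed.
So TemN is produced and active.
With repressor TemN bound, *bexK* is not transcribed.
So BexK is not produced.
With repressor LutZ bound, *zorJ* is not transcribed.
So ZorJ is not produced.
Required activator ZorJ is absent, so *sibZ* is not transcribed.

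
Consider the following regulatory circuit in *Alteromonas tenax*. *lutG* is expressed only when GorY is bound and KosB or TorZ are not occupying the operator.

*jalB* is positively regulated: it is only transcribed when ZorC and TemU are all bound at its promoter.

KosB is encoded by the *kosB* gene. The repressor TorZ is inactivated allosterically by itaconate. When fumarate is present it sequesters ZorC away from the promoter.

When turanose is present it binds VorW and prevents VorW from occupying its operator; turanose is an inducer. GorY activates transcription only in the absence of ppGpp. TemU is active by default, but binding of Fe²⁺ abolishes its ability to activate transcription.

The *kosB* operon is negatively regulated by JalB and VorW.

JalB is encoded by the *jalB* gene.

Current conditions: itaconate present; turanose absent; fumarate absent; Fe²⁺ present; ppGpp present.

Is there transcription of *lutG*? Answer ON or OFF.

Fumarate is absent, so ZorC is active.
Fe²⁺ is present, so TemU is inactive.
Required activator TemU is absent, so *jalB* is not transcribed.
So JalB is not produced.
Turanose is absent, so VorW is active.
With repressor VorW bound, *kosB* is not transcribed.
So KosB is not produced.
ppGpp is present, so GorY is inactive.
Itaconate is present, so TorZ is inactive.
Required activator GorY is absent, so *lutG* is not transcribed.

OFF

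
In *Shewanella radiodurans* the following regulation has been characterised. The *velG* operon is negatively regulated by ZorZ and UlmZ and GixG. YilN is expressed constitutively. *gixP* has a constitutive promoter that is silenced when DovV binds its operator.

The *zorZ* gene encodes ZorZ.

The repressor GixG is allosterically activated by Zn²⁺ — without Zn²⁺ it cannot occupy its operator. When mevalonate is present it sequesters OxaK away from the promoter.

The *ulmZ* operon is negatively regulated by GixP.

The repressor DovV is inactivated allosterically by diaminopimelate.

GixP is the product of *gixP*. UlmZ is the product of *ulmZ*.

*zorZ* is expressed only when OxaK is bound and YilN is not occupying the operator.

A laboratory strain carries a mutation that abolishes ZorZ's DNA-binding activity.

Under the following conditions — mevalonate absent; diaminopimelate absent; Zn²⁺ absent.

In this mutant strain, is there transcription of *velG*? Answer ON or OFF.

ZorZ is non-functional in this strain, so it has no effect.
Diaminopimelate is absent, so DovV is active.
With repressor DovV bound, *gixP* is not transcribed.
So GixP is not produced.
With no repressor bound, *ulmZ* is transcribed.
So UlmZ is produced and active.
Zn²⁺ is absent, so GixG is inactive.
With repressor UlmZ bound, *velG* is not transcribed.

OFF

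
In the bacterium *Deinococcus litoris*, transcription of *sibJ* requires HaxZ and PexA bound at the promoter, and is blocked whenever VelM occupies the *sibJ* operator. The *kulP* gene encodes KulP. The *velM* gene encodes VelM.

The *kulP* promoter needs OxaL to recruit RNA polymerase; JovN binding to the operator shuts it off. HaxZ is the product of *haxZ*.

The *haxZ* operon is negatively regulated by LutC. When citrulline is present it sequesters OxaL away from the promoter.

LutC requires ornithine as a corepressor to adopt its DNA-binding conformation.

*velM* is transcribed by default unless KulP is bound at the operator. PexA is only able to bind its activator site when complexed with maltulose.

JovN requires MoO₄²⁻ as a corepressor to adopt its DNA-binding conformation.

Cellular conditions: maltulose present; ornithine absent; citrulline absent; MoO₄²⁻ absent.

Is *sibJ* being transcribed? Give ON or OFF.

Citrulline is absent, so OxaL is active.
MoO₄²⁻ is absent, so JovN is inactive.
No repressor is bound and OxaL is active, so *kulP* is transcribed.
So KulP is produced and active.
With repressor KulP bound, *velM* is not transcribed.
So VelM is not produced.
Ornithine is absent, so LutC is inactive.
With no repressor bound, *haxZ* is transcribed.
So HaxZ is produced and active.
Maltulose is present, so PexA is active.
No repressor is bound and HaxZ and PexA are active, so *sibJ* is transcribed.

ON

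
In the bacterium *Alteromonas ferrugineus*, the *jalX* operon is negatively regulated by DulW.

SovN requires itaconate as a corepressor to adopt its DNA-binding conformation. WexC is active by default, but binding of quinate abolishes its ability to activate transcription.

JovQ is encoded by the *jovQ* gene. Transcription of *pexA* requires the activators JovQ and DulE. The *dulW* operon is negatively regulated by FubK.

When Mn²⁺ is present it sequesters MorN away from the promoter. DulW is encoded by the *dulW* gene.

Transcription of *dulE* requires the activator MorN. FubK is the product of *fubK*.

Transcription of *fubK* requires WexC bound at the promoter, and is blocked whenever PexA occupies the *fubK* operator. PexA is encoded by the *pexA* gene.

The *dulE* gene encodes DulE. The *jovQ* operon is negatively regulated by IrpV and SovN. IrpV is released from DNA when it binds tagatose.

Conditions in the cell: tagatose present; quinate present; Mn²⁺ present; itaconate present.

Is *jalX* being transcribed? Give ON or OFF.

Tagatose is present, so IrpV is inactive.
Itaconate is present, so SovN is active.
With repressor SovN bound, *jovQ* is not transcribed.
So JovQ is not produced.
Mn²⁺ is present, so MorN is inactive.
Required activator MorN is absent, so *dulE* is not transcribed.
So DulE is not produced.
Required activator JovQ is absent, so *pexA* is not transcribed.
So PexA is not produced.
Quinate is present, so WexC is inactive.
Required activator WexC is absent, so *fubK* is not transcribed.
So FubK is not produced.
With no repressor bound, *dulW* is transcribed.
So DulW is produced and active.
With repressor DulW bound, *jalX* is not transcribed.

OFF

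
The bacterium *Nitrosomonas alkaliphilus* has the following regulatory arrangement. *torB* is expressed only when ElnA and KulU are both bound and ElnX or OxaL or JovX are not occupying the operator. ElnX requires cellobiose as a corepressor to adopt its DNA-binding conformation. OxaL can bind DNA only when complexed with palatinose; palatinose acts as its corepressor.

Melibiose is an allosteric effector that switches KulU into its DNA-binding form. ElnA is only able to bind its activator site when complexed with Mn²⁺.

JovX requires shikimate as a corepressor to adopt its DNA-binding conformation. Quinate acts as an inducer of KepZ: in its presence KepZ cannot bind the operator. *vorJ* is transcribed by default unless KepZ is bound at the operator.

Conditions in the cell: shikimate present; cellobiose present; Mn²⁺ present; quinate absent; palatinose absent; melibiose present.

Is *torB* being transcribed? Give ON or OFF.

Mn²⁺ is present, so ElnA is active.
Cellobiose is present, so ElnX is active.
Palatinose is absent, so OxaL is inactive.
Shikimate is present, so JovX is active.
Melibiose is present, so KulU is active.
With repressor ElnX bound, *torB* is not transcribed.

OFF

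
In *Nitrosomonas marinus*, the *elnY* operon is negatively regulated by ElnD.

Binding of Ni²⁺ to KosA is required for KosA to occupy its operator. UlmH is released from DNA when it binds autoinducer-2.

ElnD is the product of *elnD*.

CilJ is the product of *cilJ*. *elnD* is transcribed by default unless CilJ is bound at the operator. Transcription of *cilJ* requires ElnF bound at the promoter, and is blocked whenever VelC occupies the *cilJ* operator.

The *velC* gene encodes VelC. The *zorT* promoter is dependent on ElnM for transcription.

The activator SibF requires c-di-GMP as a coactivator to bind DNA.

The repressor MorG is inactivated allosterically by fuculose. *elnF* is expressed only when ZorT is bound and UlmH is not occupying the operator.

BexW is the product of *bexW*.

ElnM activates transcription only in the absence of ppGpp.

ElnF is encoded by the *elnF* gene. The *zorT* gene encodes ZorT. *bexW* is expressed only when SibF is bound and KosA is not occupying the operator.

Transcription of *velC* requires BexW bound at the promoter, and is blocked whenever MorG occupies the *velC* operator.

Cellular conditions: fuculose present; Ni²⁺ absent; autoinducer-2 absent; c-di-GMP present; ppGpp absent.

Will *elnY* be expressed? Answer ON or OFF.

OFF

ppGpp is absent, so ElnM is active.
No repressor is bound and ElnM is active, so *zorT* is transcribed.
So ZorT is produced and active.
Autoinducer-2 is absent, so UlmH is active.
With repressor UlmH bound, *elnF* is not transcribed.
So ElnF is not produced.
c-di-GMP is present, so SibF is active.
Ni²⁺ is absent, so KosA is inactive.
No repressor is bound and SibF is active, so *bexW* is transcribed.
So BexW is produced and active.
Fuculose is present, so MorG is inactive.
No repressor is bound and BexW is active, so *velC* is transcribed.
So VelC is produced and active.
With repressor VelC bound, *cilJ* is not transcribed.
So CilJ is not produced.
With no repressor bound, *elnD* is transcribed.
So ElnD is produced and active.
With repressor ElnD bound, *elnY* is not transcribed.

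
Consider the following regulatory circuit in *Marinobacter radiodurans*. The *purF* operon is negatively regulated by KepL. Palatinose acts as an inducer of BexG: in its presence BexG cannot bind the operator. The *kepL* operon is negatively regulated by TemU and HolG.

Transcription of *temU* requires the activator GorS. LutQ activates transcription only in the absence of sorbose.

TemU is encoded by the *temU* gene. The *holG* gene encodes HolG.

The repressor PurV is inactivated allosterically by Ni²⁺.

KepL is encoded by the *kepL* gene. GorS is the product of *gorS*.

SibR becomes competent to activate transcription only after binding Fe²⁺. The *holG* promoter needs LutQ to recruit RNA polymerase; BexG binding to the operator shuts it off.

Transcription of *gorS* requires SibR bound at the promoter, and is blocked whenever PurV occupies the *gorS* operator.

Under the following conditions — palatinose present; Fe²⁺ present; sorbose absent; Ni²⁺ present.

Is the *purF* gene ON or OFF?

ON

Ni²⁺ is present, so PurV is inactive.
Fe²⁺ is present, so SibR is active.
No repressor is bound and SibR is active, so *gorS* is transcribed.
So GorS is produced and active.
No repressor is bound and GorS is active, so *temU* is transcribed.
So TemU is produced and active.
Palatinose is present, so BexG is inactive.
Sorbose is absent, so LutQ is active.
No repressor is bound and LutQ is active, so *holG* is transcribed.
So HolG is produced and active.
With repressor TemU bound, *kepL* is not transcribed.
So KepL is not produced.
With no repressor bound, *purF* is transcribed.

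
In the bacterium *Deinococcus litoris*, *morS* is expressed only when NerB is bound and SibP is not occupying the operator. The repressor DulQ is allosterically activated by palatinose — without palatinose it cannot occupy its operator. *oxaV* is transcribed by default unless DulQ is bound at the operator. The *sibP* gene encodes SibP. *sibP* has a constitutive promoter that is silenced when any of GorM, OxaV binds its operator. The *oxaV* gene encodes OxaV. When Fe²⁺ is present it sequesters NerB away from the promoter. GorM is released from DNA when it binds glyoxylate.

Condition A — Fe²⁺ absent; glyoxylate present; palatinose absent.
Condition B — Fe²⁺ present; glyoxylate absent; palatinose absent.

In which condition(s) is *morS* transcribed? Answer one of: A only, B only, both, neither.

Condition A:
Fe²⁺ is absent, so NerB is active.
Glyoxylate is present, so GorM is inactive.
Palatinose is absent, so DulQ is inactive.
With no repressor bound, *oxaV* is transcribed.
So OxaV is produced and active.
With repressor OxaV bound, *sibP* is not transcribed.
So SibP is not produced.
No repressor is bound and NerB is active, so *morS* is transcribed.
→ *morS* is ON in A.
Condition B:
Fe²⁺ is present, so NerB is inactive.
Glyoxylate is absent, so GorM is active.
Palatinose is absent, so DulQ is inactive.
With no repressor bound, *oxaV* is transcribed.
So OxaV is produced and active.
With repressor GorM bound, *sibP* is not transcribed.
So SibP is not produced.
Required activator NerB is absent, so *morS* is not transcribed.
→ *morS* is OFF in B.

A only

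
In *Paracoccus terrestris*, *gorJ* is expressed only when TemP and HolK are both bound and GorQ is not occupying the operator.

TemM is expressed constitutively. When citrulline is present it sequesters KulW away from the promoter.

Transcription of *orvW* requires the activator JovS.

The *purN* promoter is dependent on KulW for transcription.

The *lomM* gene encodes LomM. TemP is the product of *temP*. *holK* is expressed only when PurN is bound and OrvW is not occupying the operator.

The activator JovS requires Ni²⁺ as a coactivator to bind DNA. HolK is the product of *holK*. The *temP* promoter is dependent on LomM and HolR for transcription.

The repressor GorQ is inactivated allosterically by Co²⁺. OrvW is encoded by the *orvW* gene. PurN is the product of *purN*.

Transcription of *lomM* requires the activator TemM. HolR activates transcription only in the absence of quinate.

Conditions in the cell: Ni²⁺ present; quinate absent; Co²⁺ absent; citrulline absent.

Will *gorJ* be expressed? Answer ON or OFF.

TemM is produced constitutively and is active.
No repressor is bound and TemM is active, so *lomM* is transcribed.
So LomM is produced and active.
Quinate is absent, so HolR is active.
No repressor is bound and LomM and HolR are active, so *temP* is transcribed.
So TemP is produced and active.
Co²⁺ is absent, so GorQ is active.
Citrulline is absent, so KulW is active.
No repressor is bound and KulW is active, so *purN* is transcribed.
So PurN is produced and active.
Ni²⁺ is present, so JovS is active.
No repressor is bound and JovS is active, so *orvW* is transcribed.
So OrvW is produced and active.
With repressor OrvW bound, *holK* is not transcribed.
So HolK is not produced.
With repressor GorQ bound, *gorJ* is not transcribed.

OFF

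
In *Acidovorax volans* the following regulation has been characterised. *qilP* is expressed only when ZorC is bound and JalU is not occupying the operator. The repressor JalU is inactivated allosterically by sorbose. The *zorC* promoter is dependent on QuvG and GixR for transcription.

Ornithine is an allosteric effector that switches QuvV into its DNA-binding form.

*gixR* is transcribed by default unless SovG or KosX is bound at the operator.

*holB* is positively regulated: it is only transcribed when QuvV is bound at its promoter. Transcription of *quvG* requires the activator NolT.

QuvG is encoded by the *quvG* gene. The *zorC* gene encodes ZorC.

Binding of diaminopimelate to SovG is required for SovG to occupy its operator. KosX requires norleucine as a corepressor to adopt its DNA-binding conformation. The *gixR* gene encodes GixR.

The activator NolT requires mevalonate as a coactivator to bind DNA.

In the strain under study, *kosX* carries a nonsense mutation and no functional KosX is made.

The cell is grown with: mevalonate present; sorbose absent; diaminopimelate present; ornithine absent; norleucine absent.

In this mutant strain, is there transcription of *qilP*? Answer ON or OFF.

Mevalonate is present, so NolT is active.
No repressor is bound and NolT is active, so *quvG* is transcribed.
So QuvG is produced and active.
Diaminopimelate is present, so SovG is active.
KosX is non-functional in this strain, so it has no effect.
With repressor SovG bound, *gixR* is not transcribed.
So GixR is not produced.
Required activator GixR is absent, so *zorC* is not transcribed.
So ZorC is not produced.
Sorbose is absent, so JalU is active.
With repressor JalU bound, *qilP* is not transcribed.

OFF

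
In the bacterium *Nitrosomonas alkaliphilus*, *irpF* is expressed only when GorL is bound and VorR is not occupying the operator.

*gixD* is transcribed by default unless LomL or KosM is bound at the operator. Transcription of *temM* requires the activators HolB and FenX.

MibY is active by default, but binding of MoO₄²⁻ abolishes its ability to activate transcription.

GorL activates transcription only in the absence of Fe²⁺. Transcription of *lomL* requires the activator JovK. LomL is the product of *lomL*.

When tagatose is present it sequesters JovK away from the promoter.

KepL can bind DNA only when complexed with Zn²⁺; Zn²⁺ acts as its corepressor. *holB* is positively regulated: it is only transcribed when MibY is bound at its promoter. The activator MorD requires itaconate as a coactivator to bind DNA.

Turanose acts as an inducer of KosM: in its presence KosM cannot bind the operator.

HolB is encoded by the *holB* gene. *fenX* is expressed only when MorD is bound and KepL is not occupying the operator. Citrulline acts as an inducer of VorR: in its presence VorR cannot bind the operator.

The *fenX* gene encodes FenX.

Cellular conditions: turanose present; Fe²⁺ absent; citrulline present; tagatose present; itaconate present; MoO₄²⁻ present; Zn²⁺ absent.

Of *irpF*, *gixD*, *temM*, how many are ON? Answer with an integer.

Citrulline is present, so VorR is inactive.
Fe²⁺ is absent, so GorL is active.
No repressor is bound and GorL is active, so *irpF* is transcribed.
→ *irpF* is ON.
Tagatose is present, so JovK is inactive.
Required activator JovK is absent, so *lomL* is not transcribed.
So LomL is not produced.
Turanose is present, so KosM is inactive.
With no repressor bound, *gixD* is transcribed.
→ *gixD* is ON.
MoO₄²⁻ is present, so MibY is inactive.
Required activator MibY is absent, so *holB* is not transcribed.
So HolB is not produced.
Zn²⁺ is absent, so KepL is inactive.
Itaconate is present, so MorD is active.
No repressor is bound and MorD is active, so *fenX* is transcribed.
So FenX is produced and active.
Required activator HolB is absent, so *temM* is not transcribed.
→ *temM* is OFF.
2 of the 3 genes are transcribed.

2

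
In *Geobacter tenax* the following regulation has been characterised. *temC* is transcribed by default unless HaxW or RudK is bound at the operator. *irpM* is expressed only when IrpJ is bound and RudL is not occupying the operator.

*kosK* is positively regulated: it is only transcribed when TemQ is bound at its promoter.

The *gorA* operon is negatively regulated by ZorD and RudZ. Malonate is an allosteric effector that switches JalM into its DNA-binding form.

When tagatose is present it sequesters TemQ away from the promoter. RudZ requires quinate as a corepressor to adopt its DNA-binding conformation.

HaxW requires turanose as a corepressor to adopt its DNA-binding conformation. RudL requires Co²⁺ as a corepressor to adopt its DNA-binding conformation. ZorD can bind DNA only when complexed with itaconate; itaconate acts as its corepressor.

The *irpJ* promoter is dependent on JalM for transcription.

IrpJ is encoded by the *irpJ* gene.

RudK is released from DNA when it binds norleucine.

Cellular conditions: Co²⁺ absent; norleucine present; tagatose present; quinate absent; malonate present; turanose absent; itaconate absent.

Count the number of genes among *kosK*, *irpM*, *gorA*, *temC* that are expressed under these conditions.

3

Tagatose is present, so TemQ is inactive.
Required activator TemQ is absent, so *kosK* is not transcribed.
→ *kosK* is OFF.
Malonate is present, so JalM is active.
No repressor is bound and JalM is active, so *irpJ* is transcribed.
So IrpJ is produced and active.
Co²⁺ is absent, so RudL is inactive.
No repressor is bound and IrpJ is active, so *irpM* is transcribed.
→ *irpM* is ON.
Itaconate is absent, so ZorD is inactive.
Quinate is absent, so RudZ is inactive.
With no repressor bound, *gorA* is transcribed.
→ *gorA* is ON.
Turanose is absent, so HaxW is inactive.
Norleucine is present, so RudK is inactive.
With no repressor bound, *temC* is transcribed.
→ *temC* is ON.
3 of the 4 genes are transcribed.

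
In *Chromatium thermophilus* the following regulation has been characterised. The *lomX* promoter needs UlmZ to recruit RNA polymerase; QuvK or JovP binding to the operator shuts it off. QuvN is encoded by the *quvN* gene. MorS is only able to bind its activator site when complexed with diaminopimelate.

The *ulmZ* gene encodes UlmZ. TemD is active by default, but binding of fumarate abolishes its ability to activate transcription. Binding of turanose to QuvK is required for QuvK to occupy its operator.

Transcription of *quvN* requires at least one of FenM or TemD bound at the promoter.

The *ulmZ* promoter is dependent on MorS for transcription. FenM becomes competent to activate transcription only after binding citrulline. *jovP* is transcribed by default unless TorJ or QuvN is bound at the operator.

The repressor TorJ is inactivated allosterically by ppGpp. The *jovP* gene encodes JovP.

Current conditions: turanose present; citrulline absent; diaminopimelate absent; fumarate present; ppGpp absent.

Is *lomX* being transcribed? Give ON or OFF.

Turanose is present, so QuvK is active.
ppGpp is absent, so TorJ is active.
Citrulline is absent, so FenM is inactive.
Fumarate is present, so TemD is inactive.
No activator is available at the *quvN* promoter, so *quvN* is not transcribed.
So QuvN is not produced.
With repressor TorJ bound, *jovP* is not transcribed.
So JovP is not produced.
Diaminopimelate is absent, so MorS is inactive.
Required activator MorS is absent, so *ulmZ* is not transcribed.
So UlmZ is not produced.
With repressor QuvK bound, *lomX* is not transcribed.

OFF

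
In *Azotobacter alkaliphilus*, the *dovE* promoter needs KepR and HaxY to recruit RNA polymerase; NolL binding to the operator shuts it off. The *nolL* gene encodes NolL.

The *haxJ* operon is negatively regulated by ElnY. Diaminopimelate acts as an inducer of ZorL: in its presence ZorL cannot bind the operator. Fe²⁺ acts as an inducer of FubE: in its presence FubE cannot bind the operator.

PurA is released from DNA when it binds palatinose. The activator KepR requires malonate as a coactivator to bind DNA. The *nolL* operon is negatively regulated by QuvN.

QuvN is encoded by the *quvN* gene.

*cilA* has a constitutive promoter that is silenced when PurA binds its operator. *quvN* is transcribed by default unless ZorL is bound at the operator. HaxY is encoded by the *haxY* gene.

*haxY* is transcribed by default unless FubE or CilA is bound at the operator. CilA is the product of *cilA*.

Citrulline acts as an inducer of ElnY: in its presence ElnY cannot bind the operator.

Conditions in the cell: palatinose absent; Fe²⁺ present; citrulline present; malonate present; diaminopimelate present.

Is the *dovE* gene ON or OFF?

Malonate is present, so KepR is active.
Diaminopimelate is present, so ZorL is inactive.
With no repressor bound, *quvN* is transcribed.
So QuvN is produced and active.
With repressor QuvN bound, *nolL* is not transcribed.
So NolL is not produced.
Fe²⁺ is present, so FubE is inactive.
Palatinose is absent, so PurA is active.
With repressor PurA bound, *cilA* is not transcribed.
So CilA is not produced.
With no repressor bound, *haxY* is transcribed.
So HaxY is produced and active.
No repressor is bound and KepR and HaxY are active, so *dovE* is transcribed.

ON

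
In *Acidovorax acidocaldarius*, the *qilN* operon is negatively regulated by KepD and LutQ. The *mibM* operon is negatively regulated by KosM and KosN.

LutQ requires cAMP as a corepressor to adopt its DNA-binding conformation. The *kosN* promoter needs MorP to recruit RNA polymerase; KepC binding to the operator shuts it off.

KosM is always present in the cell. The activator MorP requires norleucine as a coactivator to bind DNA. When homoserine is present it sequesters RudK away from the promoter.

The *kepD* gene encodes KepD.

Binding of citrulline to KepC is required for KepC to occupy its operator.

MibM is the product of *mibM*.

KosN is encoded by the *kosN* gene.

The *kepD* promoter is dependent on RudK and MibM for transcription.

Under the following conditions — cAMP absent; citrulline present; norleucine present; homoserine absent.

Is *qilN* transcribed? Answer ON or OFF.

ON

Homoserine is absent, so RudK is active.
KosM is produced constitutively and is active.
Citrulline is present, so KepC is active.
Norleucine is present, so MorP is active.
With repressor KepC bound, *kosN* is not transcribed.
So KosN is not produced.
With repressor KosM bound, *mibM* is not transcribed.
So MibM is not produced.
Required activator MibM is absent, so *kepD* is not transcribed.
So KepD is not produced.
cAMP is absent, so LutQ is inactive.
With no repressor bound, *qilN* is transcribed.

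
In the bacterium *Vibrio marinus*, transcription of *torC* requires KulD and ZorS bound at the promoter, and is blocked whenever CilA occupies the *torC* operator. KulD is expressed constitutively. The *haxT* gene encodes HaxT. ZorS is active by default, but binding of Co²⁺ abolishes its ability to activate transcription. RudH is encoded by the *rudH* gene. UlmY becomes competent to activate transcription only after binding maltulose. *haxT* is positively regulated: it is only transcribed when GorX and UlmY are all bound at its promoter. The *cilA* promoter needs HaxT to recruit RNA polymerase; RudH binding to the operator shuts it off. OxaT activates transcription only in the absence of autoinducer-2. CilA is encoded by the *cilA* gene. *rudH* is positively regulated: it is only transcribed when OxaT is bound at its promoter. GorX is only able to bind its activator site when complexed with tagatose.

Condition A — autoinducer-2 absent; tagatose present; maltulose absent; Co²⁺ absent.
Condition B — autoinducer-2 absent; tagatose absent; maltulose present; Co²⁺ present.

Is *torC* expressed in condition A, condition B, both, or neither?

A only

Condition A:
KulD is produced constitutively and is active.
Autoinducer-2 is absent, so OxaT is active.
No repressor is bound and OxaT is active, so *rudH* is transcribed.
So RudH is produced and active.
Tagatose is present, so GorX is active.
Maltulose is absent, so UlmY is inactive.
Required activator UlmY is absent, so *haxT* is not transcribed.
So HaxT is not produced.
With repressor RudH bound, *cilA* is not transcribed.
So CilA is not produced.
Co²⁺ is absent, so ZorS is active.
No repressor is bound and KulD and ZorS are active, so *torC* is transcribed.
→ *torC* is ON in A.
Condition B:
KulD is produced constitutively and is active.
Autoinducer-2 is absent, so OxaT is active.
No repressor is bound and OxaT is active, so *rudH* is transcribed.
So RudH is produced and active.
Tagatose is absent, so GorX is inactive.
Maltulose is present, so UlmY is active.
Required activator GorX is absent, so *haxT* is not transcribed.
So HaxT is not produced.
With repressor RudH bound, *cilA* is not transcribed.
So CilA is not produced.
Co²⁺ is present, so ZorS is inactive.
Required activator ZorS is absent, so *torC* is not transcribed.
→ *torC* is OFF in B.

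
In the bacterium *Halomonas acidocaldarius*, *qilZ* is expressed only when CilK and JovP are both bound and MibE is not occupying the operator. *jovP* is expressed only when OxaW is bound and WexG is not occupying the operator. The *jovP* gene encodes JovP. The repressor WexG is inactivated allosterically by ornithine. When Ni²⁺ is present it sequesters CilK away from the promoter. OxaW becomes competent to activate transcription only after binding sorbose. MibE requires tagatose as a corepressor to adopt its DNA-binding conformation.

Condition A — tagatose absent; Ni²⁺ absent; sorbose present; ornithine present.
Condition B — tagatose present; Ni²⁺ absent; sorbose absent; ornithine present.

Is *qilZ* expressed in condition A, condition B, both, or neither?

Condition A:
Tagatose is absent, so MibE is inactive.
Ni²⁺ is absent, so CilK is active.
Sorbose is present, so OxaW is active.
Ornithine is present, so WexG is inactive.
No repressor is bound and OxaW is active, so *jovP* is transcribed.
So JovP is produced and active.
No repressor is bound and CilK and JovP are active, so *qilZ* is transcribed.
→ *qilZ* is ON in A.
Condition B:
Tagatose is present, so MibE is active.
Ni²⁺ is absent, so CilK is active.
Sorbose is absent, so OxaW is inactive.
Ornithine is present, so WexG is inactive.
Required activator OxaW is absent, so *jovP* is not transcribed.
So JovP is not produced.
With repressor MibE bound, *qilZ* is not transcribed.
→ *qilZ* is OFF in B.

A only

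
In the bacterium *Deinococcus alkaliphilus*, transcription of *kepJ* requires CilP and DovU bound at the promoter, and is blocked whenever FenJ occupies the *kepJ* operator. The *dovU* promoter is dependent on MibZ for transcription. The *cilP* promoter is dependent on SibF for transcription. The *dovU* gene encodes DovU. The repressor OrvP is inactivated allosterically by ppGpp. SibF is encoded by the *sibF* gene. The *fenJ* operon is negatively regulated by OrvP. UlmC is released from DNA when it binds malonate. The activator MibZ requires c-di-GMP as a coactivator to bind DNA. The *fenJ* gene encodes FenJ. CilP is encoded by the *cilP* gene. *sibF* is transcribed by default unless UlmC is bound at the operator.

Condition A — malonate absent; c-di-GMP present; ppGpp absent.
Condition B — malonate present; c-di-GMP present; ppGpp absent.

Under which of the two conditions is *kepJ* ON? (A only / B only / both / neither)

Condition A:
Malonate is absent, so UlmC is active.
With repressor UlmC bound, *sibF* is not transcribed.
So SibF is not produced.
Required activator SibF is absent, so *cilP* is not transcribed.
So CilP is not produced.
c-di-GMP is present, so MibZ is active.
No repressor is bound and MibZ is active, so *dovU* is transcribed.
So DovU is produced and active.
ppGpp is absent, so OrvP is active.
With repressor OrvP bound, *fenJ* is not transcribed.
So FenJ is not produced.
Required activator CilP is absent, so *kepJ* is not transcribed.
→ *kepJ* is OFF in A.
Condition B:
Malonate is present, so UlmC is inactive.
With no repressor bound, *sibF* is transcribed.
So SibF is produced and active.
No repressor is bound and SibF is active, so *cilP* is transcribed.
So CilP is produced and active.
c-di-GMP is present, so MibZ is active.
No repressor is bound and MibZ is active, so *dovU* is transcribed.
So DovU is produced and active.
ppGpp is absent, so OrvP is active.
With repressor OrvP bound, *fenJ* is not transcribed.
So FenJ is not produced.
No repressor is bound and CilP and DovU are active, so *kepJ* is transcribed.
→ *kepJ* is ON in B.

B only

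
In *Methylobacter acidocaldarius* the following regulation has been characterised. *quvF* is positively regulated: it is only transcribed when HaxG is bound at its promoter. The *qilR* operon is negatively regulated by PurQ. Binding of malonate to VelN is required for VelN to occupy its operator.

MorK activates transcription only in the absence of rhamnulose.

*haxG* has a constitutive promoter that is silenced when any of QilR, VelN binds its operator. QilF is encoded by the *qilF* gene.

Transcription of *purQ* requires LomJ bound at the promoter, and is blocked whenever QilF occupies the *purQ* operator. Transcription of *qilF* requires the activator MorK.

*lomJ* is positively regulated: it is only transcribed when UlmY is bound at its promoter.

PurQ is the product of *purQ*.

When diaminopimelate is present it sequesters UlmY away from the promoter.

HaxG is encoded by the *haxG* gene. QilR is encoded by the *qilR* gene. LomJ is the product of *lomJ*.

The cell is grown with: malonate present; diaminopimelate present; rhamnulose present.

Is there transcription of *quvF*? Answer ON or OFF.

OFF

Diaminopimelate is present, so UlmY is inactive.
Required activator UlmY is absent, so *lomJ* is not transcribed.
So LomJ is not produced.
Rhamnulose is present, so MorK is inactive.
Required activator MorK is absent, so *qilF* is not transcribed.
So QilF is not produced.
Required activator LomJ is absent, so *purQ* is not transcribed.
So PurQ is not produced.
With no repressor bound, *qilR* is transcribed.
So QilR is produced and active.
Malonate is present, so VelN is active.
With repressor QilR bound, *haxG* is not transcribed.
So HaxG is not produced.
Required activator HaxG is absent, so *quvF* is not transcribed.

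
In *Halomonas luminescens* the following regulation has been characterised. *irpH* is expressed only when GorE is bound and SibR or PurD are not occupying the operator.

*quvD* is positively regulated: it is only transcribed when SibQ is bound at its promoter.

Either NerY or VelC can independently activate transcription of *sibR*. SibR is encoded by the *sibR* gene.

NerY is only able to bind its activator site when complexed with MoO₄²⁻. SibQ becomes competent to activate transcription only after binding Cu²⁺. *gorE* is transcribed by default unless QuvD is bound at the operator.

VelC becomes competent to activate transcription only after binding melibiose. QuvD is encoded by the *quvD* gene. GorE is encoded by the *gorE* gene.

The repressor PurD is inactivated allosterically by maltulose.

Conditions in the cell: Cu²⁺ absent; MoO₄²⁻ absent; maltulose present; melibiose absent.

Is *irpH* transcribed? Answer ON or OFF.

ON

MoO₄²⁻ is absent, so NerY is inactive.
Melibiose is absent, so VelC is inactive.
No activator is available at the *sibR* promoter, so *sibR* is not transcribed.
So SibR is not produced.
Maltulose is present, so PurD is inactive.
Cu²⁺ is absent, so SibQ is inactive.
Required activator SibQ is absent, so *quvD* is not transcribed.
So QuvD is not produced.
With no repressor bound, *gorE* is transcribed.
So GorE is produced and active.
No repressor is bound and GorE is active, so *irpH* is transcribed.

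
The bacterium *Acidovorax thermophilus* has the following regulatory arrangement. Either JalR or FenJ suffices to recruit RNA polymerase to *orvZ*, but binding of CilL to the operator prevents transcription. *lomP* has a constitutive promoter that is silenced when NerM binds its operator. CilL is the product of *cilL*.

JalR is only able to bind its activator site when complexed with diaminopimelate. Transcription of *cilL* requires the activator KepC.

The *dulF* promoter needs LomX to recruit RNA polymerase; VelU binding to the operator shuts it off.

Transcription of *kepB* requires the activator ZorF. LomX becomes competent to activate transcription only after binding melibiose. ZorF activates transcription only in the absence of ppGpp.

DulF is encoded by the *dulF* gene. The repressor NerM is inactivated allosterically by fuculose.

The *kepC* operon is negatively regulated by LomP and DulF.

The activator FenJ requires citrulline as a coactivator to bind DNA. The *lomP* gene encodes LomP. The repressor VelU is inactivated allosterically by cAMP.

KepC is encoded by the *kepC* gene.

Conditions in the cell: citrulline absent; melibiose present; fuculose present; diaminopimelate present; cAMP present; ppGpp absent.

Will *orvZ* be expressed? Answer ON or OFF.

Diaminopimelate is present, so JalR is active.
Citrulline is absent, so FenJ is inactive.
Fuculose is present, so NerM is inactive.
With no repressor bound, *lomP* is transcribed.
So LomP is produced and active.
cAMP is present, so VelU is inactive.
Melibiose is present, so LomX is active.
No repressor is bound and LomX is active, so *dulF* is transcribed.
So DulF is produced and active.
With repressor LomP bound, *kepC* is not transcribed.
So KepC is not produced.
Required activator KepC is absent, so *cilL* is not transcribed.
So CilL is not produced.
Activator JalR is present, so *orvZ* is transcribed.

ON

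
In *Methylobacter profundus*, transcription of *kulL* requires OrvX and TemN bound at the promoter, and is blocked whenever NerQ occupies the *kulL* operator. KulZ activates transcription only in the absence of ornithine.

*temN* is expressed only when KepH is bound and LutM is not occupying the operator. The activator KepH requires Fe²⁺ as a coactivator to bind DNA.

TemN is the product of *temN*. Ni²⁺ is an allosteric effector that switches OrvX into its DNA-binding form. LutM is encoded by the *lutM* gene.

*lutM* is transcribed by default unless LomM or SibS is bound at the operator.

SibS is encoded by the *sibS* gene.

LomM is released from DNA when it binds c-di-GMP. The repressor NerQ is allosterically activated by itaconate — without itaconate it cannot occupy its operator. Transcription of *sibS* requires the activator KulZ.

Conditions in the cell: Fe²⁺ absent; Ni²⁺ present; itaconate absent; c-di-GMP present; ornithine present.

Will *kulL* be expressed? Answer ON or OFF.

OFF

Itaconate is absent, so NerQ is inactive.
Ni²⁺ is present, so OrvX is active.
c-di-GMP is present, so LomM is inactive.
Ornithine is present, so KulZ is inactive.
Required activator KulZ is absent, so *sibS* is not transcribed.
So SibS is not produced.
With no repressor bound, *lutM* is transcribed.
So LutM is produced and active.
Fe²⁺ is absent, so KepH is inactive.
With repressor LutM bound, *temN* is not transcribed.
So TemN is not produced.
Required activator TemN is absent, so *kulL* is not transcribed.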